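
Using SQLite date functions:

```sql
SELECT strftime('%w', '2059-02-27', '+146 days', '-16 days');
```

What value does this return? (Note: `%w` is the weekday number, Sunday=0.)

First apply '+146 days', '-16 days': 2059-02-27 → 2059-07-07.
2059-07-07 is a Monday; with Sunday=0 that is 1.

1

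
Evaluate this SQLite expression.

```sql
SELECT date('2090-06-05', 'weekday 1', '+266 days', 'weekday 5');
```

2091-03-02

`weekday 1` advances to the next Monday; 2090-06-05 is already a Monday, so it stays at 2090-06-05.
Applying '+266 days' to 2090-06-05: counting 266 days forward gives 2091-02-26.
`weekday 5` advances to the next Friday; 2091-02-26 is a Monday, so it moves forward to 2091-03-02.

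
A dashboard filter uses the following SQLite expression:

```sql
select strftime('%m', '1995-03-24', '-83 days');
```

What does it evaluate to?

First apply '-83 days': 1995-03-24 → 1994-12-31.
`%m` extracts the 2-digit month (01-12): 12.

12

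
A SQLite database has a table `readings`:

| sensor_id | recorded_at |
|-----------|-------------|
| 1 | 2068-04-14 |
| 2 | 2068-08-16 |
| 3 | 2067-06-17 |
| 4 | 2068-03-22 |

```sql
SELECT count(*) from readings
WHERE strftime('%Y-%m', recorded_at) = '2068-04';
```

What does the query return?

Rows with year-month 2068-04: 2068-04-14 → 1.

1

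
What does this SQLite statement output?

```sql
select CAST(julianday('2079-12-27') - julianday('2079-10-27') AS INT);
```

61

4 days remain in October 2079 after the 27th (31 − 27).
November 2079: 30 days.
Then 27 days into December 2079.
Total: 4 + 30 + 27 = 61.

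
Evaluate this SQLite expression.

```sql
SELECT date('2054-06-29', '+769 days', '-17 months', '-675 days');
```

Applying '+769 days' to 2054-06-29: counting 769 days forward gives 2056-08-06.
Adding -17 months to 2056-08-06 gives 2055-03-06.
Applying '-675 days' to 2055-03-06: counting 675 days back gives 2053-04-30.

2053-04-30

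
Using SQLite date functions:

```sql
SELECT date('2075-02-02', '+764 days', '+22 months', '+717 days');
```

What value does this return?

Applying '+764 days' to 2075-02-02: counting 764 days forward gives 2077-03-07.
Adding +22 months to 2077-03-07 gives 2079-01-07.
Applying '+717 days' to 2079-01-07: counting 717 days forward gives 2080-12-24.

2080-12-24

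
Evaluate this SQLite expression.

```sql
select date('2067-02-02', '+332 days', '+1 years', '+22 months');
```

Applying '+332 days' to 2067-02-02: counting 332 days forward gives 2067-12-31.
Adding +1 year to 2067-12-31 gives 2068-12-31.
Adding +22 months to 2068-12-31 gives 2070-10-31.

2070-10-31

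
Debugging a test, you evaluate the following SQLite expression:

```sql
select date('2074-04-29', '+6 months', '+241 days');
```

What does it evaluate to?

2075-06-27

Adding +6 months to 2074-04-29 gives 2074-10-29.
Applying '+241 days' to 2074-10-29: counting 241 days forward gives 2075-06-27.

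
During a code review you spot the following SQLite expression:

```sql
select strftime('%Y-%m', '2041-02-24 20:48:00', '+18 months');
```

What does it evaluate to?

2042-08

First apply '+18 months': 2041-02-24 20:48:00 → 2042-08-24 20:48:00.
`%Y-%m` extracts the year-month: 2042-08.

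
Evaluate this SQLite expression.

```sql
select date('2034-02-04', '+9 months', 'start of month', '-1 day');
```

2034-10-31

Adding +9 months to 2034-02-04 gives 2034-11-04.
`start of month` rewinds 2034-11-04 to 2034-11-01.
Going back 1 day from 2034-11-01 reaches 2034-10-31 (last day of October, 31 days).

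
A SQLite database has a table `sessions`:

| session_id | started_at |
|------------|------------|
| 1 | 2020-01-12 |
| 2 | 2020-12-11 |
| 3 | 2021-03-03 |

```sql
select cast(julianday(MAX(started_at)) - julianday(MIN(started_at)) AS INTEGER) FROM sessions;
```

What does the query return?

416

MIN = 2020-01-12, MAX = 2021-03-03.
19 days remain in January 2020 after the 12th (31 − 12).
Full months from February 2020 through February 2021 contribute their day counts.
Then 3 days into March 2021.
Total: 19 + 29 + 31 + 30 + 31 + 30 + 31 + 31 + 30 + 31 + 30 + 31 + 31 + 28 + 3 = 416.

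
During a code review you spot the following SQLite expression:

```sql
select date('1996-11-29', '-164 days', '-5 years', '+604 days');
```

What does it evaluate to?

Applying '-164 days' to 1996-11-29: counting 164 days back gives 1996-06-18.
Adding -5 years to 1996-06-18 gives 1991-06-18.
Applying '+604 days' to 1991-06-18: counting 604 days forward gives 1993-02-11.

1993-02-11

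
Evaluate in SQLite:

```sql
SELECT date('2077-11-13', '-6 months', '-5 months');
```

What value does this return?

2076-12-13

Adding -6 months to 2077-11-13 gives 2077-05-13.
Adding -5 months to 2077-05-13 gives 2076-12-13.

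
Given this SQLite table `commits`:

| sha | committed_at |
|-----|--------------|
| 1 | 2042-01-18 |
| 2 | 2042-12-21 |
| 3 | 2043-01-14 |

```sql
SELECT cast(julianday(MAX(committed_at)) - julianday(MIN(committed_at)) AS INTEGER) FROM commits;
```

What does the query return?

MIN = 2042-01-18, MAX = 2043-01-14.
13 days remain in January 2042 after the 18th (31 − 18).
Full months from February 2042 through December 2042 contribute their day counts.
Then 14 days into January 2043.
Total: 13 + 28 + 31 + 30 + 31 + 30 + 31 + 31 + 30 + 31 + 30 + 31 + 14 = 361.

361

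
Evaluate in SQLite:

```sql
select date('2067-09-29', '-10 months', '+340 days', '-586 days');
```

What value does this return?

Adding -10 months to 2067-09-29 gives 2066-11-29.
Applying '+340 days' to 2066-11-29: counting 340 days forward gives 2067-11-04.
Applying '-586 days' to 2067-11-04: counting 586 days back gives 2066-03-28.

2066-03-28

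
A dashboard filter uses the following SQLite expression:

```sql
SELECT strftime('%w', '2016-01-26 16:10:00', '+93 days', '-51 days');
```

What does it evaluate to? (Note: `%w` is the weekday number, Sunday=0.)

First apply '+93 days', '-51 days': 2016-01-26 16:10:00 → 2016-03-08 16:10:00.
2016-03-08 is a Tuesday; with Sunday=0 that is 2.

2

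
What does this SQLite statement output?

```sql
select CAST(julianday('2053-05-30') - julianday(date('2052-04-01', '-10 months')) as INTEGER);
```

Adding -10 months to 2052-04-01 gives 2051-06-01.
29 days remain in June 2051 after the 1st (30 − 1).
Full months from July 2051 through April 2053 contribute their day counts.
Then 30 days into May 2053.
Total: 29 + 31 + 31 + 30 + 31 + 30 + 31 + 31 + 29 + 31 + 30 + 31 + 30 + 31 + 31 + 30 + 31 + 30 + 31 + 31 + 28 + 31 + 30 + 30 = 729.

729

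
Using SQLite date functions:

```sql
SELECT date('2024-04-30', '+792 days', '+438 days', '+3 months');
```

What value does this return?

Applying '+792 days' to 2024-04-30: counting 792 days forward gives 2026-07-01.
Applying '+438 days' to 2026-07-01: counting 438 days forward gives 2027-09-12.
Adding +3 months to 2027-09-12 gives 2027-12-12.

2027-12-12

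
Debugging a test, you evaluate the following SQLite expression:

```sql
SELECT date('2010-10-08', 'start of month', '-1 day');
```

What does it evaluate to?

`start of month` rewinds 2010-10-08 to 2010-10-01.
Going back 1 day from 2010-10-01 reaches 2010-09-30 (last day of September, 30 days).

2010-09-30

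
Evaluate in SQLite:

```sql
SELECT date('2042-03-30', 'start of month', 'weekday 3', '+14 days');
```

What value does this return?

2042-03-19

`start of month` rewinds 2042-03-30 to 2042-03-01.
`weekday 3` advances to the next Wednesday; 2042-03-01 is a Saturday, so it moves forward to 2042-03-05.
Advancing 14 more days within March lands on 2042-03-19.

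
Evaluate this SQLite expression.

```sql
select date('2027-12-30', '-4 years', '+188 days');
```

Adding -4 years to 2027-12-30 gives 2023-12-30.
Applying '+188 days' to 2023-12-30: counting 188 days forward gives 2024-07-05.

2024-07-05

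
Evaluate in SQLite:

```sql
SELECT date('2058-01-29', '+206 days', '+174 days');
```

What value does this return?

2059-02-13

Applying '+206 days' to 2058-01-29: counting 206 days forward gives 2058-08-23.
Applying '+174 days' to 2058-08-23: counting 174 days forward gives 2059-02-13.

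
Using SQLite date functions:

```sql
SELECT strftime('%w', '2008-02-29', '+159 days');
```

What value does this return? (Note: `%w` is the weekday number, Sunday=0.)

First apply '+159 days': 2008-02-29 → 2008-08-06.
2008-08-06 is a Wednesday; with Sunday=0 that is 3.

3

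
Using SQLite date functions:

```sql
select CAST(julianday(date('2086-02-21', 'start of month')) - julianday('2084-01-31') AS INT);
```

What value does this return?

732

`start of month` rewinds 2086-02-21 to 2086-02-01.
0 days remain in January 2084 after the 31st (31 − 31).
Full months from February 2084 through January 2086 contribute their day counts.
Then 1 day into February 2086.
Total: 0 + 29 + 31 + 30 + 31 + 30 + 31 + 31 + 30 + 31 + 30 + 31 + 31 + 28 + 31 + 30 + 31 + 30 + 31 + 31 + 30 + 31 + 30 + 31 + 31 + 1 = 732.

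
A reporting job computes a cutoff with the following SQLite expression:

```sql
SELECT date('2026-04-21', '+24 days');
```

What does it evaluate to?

2026-05-15

April 2026 has 30 days; 9 remain after the 21st, so 10 days reach 2026-05-01.
Advancing 14 more days within May lands on 2026-05-15.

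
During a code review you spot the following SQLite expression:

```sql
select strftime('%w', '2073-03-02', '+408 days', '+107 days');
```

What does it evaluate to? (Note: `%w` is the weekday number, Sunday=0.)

First apply '+408 days', '+107 days': 2073-03-02 → 2074-07-30.
2074-07-30 is a Monday; with Sunday=0 that is 1.

1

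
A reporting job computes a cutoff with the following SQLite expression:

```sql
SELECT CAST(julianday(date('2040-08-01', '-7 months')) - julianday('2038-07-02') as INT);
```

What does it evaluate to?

548

Adding -7 months to 2040-08-01 gives 2040-01-01.
29 days remain in July 2038 after the 2nd (31 − 2).
Full months from August 2038 through December 2039 contribute their day counts.
Then 1 day into January 2040.
Total: 29 + 31 + 30 + 31 + 30 + 31 + 31 + 28 + 31 + 30 + 31 + 30 + 31 + 31 + 30 + 31 + 30 + 31 + 1 = 548.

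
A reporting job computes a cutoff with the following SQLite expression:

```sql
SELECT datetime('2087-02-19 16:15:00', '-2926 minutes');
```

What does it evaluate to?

2926 minutes = 48h 46m; -2926 minutes from 2087-02-19 16:15:00 is 2087-02-17 15:29:00 (crosses midnight).

2087-02-17 15:29:00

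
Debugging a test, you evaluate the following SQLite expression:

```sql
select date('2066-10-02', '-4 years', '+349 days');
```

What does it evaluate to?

2063-09-16

Adding -4 years to 2066-10-02 gives 2062-10-02.
Applying '+349 days' to 2062-10-02: counting 349 days forward gives 2063-09-16.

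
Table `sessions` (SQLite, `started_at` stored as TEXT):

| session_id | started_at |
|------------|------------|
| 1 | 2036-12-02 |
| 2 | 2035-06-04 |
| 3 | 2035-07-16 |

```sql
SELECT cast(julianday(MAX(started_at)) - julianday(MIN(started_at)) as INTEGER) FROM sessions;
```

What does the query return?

547

MIN = 2035-06-04, MAX = 2036-12-02.
26 days remain in June 2035 after the 4th (30 − 4).
Full months from July 2035 through November 2036 contribute their day counts.
Then 2 days into December 2036.
Total: 26 + 31 + 31 + 30 + 31 + 30 + 31 + 31 + 29 + 31 + 30 + 31 + 30 + 31 + 31 + 30 + 31 + 30 + 2 = 547.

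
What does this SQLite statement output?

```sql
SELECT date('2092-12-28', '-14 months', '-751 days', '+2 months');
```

2089-12-07

Adding -14 months to 2092-12-28 gives 2091-10-28.
Applying '-751 days' to 2091-10-28: counting 751 days back gives 2089-10-07.
Adding +2 months to 2089-10-07 gives 2089-12-07.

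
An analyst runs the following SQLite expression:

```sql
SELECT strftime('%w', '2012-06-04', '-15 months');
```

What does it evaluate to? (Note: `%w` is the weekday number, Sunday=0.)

First apply '-15 months': 2012-06-04 → 2011-03-04.
2011-03-04 is a Friday; with Sunday=0 that is 5.

5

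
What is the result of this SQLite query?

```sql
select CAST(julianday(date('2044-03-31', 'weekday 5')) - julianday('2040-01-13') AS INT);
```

`weekday 5` advances to the next Friday; 2044-03-31 is a Thursday, so it moves forward to 2044-04-01.
18 days remain in January 2040 after the 13th (31 − 13).
Full months from February 2040 through March 2044 contribute their day counts.
Then 1 day into April 2044.
Total: 18 + 29 + 31 + 30 + 31 + 30 + 31 + 31 + 30 + 31 + 30 + 31 + 31 + 28 + 31 + 30 + 31 + 30 + 31 + 31 + 30 + 31 + 30 + 31 + 31 + 28 + 31 + 30 + 31 + 30 + 31 + 31 + 30 + 31 + 30 + 31 + 31 + 28 + 31 + 30 + 31 + 30 + 31 + 31 + 30 + 31 + 30 + 31 + 31 + 29 + 31 + 1 = 1540.

1540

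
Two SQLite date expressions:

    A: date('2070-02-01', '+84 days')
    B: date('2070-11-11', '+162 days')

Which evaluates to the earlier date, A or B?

A

A = 2070-04-26.
B = 2071-04-22.
A is earlier.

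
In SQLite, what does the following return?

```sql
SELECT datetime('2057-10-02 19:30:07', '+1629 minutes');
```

2057-10-03 22:39:07

1629 minutes = 27h 9m; +1629 minutes from 2057-10-02 19:30:07 is 2057-10-03 22:39:07 (crosses midnight).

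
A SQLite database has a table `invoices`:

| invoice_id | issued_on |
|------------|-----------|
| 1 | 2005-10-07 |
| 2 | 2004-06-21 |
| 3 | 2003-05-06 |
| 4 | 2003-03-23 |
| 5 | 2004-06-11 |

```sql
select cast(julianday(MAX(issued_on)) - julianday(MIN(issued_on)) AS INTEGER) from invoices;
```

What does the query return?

929

MIN = 2003-03-23, MAX = 2005-10-07.
8 days remain in March 2003 after the 23rd (31 − 23).
Full months from April 2003 through September 2005 contribute their day counts.
Then 7 days into October 2005.
Total: 8 + 30 + 31 + 30 + 31 + 31 + 30 + 31 + 30 + 31 + 31 + 29 + 31 + 30 + 31 + 30 + 31 + 31 + 30 + 31 + 30 + 31 + 31 + 28 + 31 + 30 + 31 + 30 + 31 + 31 + 30 + 7 = 929.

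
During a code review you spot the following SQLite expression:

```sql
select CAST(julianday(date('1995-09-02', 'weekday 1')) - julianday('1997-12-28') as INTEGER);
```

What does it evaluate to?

-846

`weekday 1` advances to the next Monday; 1995-09-02 is a Saturday, so it moves forward to 1995-09-04.
26 days remain in September 1995 after the 4th (30 − 4).
Full months from October 1995 through November 1997 contribute their day counts.
Then 28 days into December 1997.
Total: 26 + 31 + 30 + 31 + 31 + 29 + 31 + 30 + 31 + 30 + 31 + 31 + 30 + 31 + 30 + 31 + 31 + 28 + 31 + 30 + 31 + 30 + 31 + 31 + 30 + 31 + 30 + 28 = 846.
The subtraction is earlier − later, so the result is −846 → -846.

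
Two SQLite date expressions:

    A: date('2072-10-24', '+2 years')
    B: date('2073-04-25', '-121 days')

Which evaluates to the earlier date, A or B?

A = 2074-10-24.
B = 2072-12-25.
B is earlier.

B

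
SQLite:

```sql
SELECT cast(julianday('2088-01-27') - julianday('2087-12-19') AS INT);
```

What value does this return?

39

12 days remain in December 2087 after the 19th (31 − 19).
Then 27 days into January 2088.
Total: 12 + 27 = 39.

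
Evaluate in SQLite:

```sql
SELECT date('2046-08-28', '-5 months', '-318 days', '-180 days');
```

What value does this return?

2044-11-15

Adding -5 months to 2046-08-28 gives 2046-03-28.
Applying '-318 days' to 2046-03-28: counting 318 days back gives 2045-05-14.
Applying '-180 days' to 2045-05-14: counting 180 days back gives 2044-11-15.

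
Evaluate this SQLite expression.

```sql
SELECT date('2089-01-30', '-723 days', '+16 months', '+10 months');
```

Applying '-723 days' to 2089-01-30: counting 723 days back gives 2087-02-07.
Adding +16 months to 2087-02-07 gives 2088-06-07.
Adding +10 months to 2088-06-07 gives 2089-04-07.

2089-04-07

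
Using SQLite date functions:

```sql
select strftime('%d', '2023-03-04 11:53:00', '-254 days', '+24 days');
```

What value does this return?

First apply '-254 days', '+24 days': 2023-03-04 11:53:00 → 2022-07-17 11:53:00.
`%d` extracts the 2-digit day of month: 17.

17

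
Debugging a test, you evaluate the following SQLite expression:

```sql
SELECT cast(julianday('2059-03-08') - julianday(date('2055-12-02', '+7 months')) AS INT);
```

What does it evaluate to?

Adding +7 months to 2055-12-02 gives 2056-07-02.
29 days remain in July 2056 after the 2nd (31 − 2).
Full months from August 2056 through February 2059 contribute their day counts.
Then 8 days into March 2059.
Total: 29 + 31 + 30 + 31 + 30 + 31 + 31 + 28 + 31 + 30 + 31 + 30 + 31 + 31 + 30 + 31 + 30 + 31 + 31 + 28 + 31 + 30 + 31 + 30 + 31 + 31 + 30 + 31 + 30 + 31 + 31 + 28 + 8 = 979.

979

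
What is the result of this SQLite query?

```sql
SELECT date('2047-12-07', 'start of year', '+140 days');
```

`start of year` rewinds 2047-12-07 to 2047-01-01.
Applying '+140 days' to 2047-01-01: counting 140 days forward gives 2047-05-21.

2047-05-21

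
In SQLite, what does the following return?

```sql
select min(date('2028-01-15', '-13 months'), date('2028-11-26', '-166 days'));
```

date('2028-01-15', '-13 months') → 2026-12-15.
date('2028-11-26', '-166 days') → 2028-06-13.
Earlier of the two is 2026-12-15.

2026-12-15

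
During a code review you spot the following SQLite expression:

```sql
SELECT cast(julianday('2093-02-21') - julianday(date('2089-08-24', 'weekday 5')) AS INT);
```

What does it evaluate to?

1275

`weekday 5` advances to the next Friday; 2089-08-24 is a Wednesday, so it moves forward to 2089-08-26.
5 days remain in August 2089 after the 26th (31 − 26).
Full months from September 2089 through January 2093 contribute their day counts.
Then 21 days into February 2093.
Total: 5 + 30 + 31 + 30 + 31 + 31 + 28 + 31 + 30 + 31 + 30 + 31 + 31 + 30 + 31 + 30 + 31 + 31 + 28 + 31 + 30 + 31 + 30 + 31 + 31 + 30 + 31 + 30 + 31 + 31 + 29 + 31 + 30 + 31 + 30 + 31 + 31 + 30 + 31 + 30 + 31 + 31 + 21 = 1275.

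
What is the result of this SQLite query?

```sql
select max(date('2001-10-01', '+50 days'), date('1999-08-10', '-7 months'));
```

2001-11-20

date('2001-10-01', '+50 days') → 2001-11-20.
date('1999-08-10', '-7 months') → 1999-01-10.
Later of the two is 2001-11-20.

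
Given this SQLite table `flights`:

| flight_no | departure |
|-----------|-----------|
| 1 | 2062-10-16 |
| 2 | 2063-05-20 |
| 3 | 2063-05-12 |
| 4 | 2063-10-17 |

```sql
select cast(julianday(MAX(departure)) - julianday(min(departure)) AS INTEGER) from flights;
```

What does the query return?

MIN = 2062-10-16, MAX = 2063-10-17.
15 days remain in October 2062 after the 16th (31 − 16).
Full months from November 2062 through September 2063 contribute their day counts.
Then 17 days into October 2063.
Total: 15 + 30 + 31 + 31 + 28 + 31 + 30 + 31 + 30 + 31 + 31 + 30 + 17 = 366.

366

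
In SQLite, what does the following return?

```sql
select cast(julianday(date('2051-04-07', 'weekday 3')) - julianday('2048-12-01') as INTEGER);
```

`weekday 3` advances to the next Wednesday; 2051-04-07 is a Friday, so it moves forward to 2051-04-12.
30 days remain in December 2048 after the 1st (31 − 1).
Full months from January 2049 through March 2051 contribute their day counts.
Then 12 days into April 2051.
Total: 30 + 31 + 28 + 31 + 30 + 31 + 30 + 31 + 31 + 30 + 31 + 30 + 31 + 31 + 28 + 31 + 30 + 31 + 30 + 31 + 31 + 30 + 31 + 30 + 31 + 31 + 28 + 31 + 12 = 862.

862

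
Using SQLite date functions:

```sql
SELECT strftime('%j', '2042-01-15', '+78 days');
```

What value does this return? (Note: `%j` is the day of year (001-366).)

First apply '+78 days': 2042-01-15 → 2042-04-03.
Day-of-year for 2042-04-03: days since 2042-01-01 inclusive = 93, zero-padded to 093.

093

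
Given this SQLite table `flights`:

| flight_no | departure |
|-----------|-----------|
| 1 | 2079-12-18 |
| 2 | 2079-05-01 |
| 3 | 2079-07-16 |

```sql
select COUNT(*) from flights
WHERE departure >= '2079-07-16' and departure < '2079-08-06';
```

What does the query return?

1

Rows in [2079-07-16, 2079-08-06): 2079-07-16 → 1 row.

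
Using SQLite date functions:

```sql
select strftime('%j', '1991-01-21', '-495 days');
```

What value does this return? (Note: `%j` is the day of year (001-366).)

256

First apply '-495 days': 1991-01-21 → 1989-09-13.
Day-of-year for 1989-09-13: days since 1989-01-01 inclusive = 256, zero-padded to 256.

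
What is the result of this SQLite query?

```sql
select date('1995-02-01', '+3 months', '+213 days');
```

1995-11-30

Adding +3 months to 1995-02-01 gives 1995-05-01.
Applying '+213 days' to 1995-05-01: counting 213 days forward gives 1995-11-30.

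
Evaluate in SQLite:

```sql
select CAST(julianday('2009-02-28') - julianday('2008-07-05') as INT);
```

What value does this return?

26 days remain in July 2008 after the 5th (31 − 5).
Full months from August 2008 through January 2009 contribute their day counts.
Then 28 days into February 2009.
Total: 26 + 31 + 30 + 31 + 30 + 31 + 31 + 28 = 238.

238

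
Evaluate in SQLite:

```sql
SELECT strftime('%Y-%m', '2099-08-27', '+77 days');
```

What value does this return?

2099-11

First apply '+77 days': 2099-08-27 → 2099-11-12.
`%Y-%m` extracts the year-month: 2099-11.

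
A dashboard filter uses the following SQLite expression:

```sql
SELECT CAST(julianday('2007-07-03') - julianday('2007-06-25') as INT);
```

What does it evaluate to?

5 days remain in June 2007 after the 25th (30 − 25).
Then 3 days into July 2007.
Total: 5 + 3 = 8.

8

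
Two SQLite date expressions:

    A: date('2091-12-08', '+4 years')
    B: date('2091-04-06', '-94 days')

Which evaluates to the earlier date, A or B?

A = 2095-12-08.
B = 2091-01-02.
B is earlier.

B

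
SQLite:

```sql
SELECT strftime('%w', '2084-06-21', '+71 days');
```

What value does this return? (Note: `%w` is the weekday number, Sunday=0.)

First apply '+71 days': 2084-06-21 → 2084-08-31.
2084-08-31 is a Thursday; with Sunday=0 that is 4.

4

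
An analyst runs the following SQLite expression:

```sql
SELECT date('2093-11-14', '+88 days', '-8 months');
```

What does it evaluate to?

Applying '+88 days' to 2093-11-14: counting 88 days forward gives 2094-02-10.
Adding -8 months to 2094-02-10 gives 2093-06-10.

2093-06-10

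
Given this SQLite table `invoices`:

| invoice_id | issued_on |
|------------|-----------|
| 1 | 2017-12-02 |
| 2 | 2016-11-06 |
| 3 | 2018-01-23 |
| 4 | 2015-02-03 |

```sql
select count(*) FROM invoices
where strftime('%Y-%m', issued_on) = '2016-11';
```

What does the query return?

Rows with year-month 2016-11: 2016-11-06 → 1.

1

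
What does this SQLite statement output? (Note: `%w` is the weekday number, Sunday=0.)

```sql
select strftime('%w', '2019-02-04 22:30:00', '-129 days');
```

First apply '-129 days': 2019-02-04 22:30:00 → 2018-09-28 22:30:00.
2018-09-28 is a Friday; with Sunday=0 that is 5.

5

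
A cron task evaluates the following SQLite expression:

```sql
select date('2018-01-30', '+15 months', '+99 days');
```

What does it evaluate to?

Adding +15 months to 2018-01-30 gives 2019-04-30.
Applying '+99 days' to 2019-04-30: counting 99 days forward gives 2019-08-07.

2019-08-07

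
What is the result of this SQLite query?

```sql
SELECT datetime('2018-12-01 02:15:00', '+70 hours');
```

2018-12-04 00:15:00

+70 hours from 2018-12-01 02:15:00 is 2018-12-04 00:15:00 (crosses midnight).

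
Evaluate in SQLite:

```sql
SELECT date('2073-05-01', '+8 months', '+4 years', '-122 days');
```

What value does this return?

2077-09-01

Adding +8 months to 2073-05-01 gives 2074-01-01.
Adding +4 years to 2074-01-01 gives 2078-01-01.
Applying '-122 days' to 2078-01-01: counting 122 days back gives 2077-09-01.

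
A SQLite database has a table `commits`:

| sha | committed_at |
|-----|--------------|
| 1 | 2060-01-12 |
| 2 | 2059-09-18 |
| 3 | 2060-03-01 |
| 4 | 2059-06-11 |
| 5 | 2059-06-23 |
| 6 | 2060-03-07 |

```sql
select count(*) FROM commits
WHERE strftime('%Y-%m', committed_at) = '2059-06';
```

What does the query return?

Rows with year-month 2059-06: 2059-06-11, 2059-06-23 → 2.

2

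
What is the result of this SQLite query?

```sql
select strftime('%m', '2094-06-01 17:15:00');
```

06

`%m` extracts the 2-digit month (01-12): 06.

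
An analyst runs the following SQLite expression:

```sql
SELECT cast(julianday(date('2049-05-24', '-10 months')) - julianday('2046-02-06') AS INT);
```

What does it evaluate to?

Adding -10 months to 2049-05-24 gives 2048-07-24.
22 days remain in February 2046 after the 6th (28 − 6).
Full months from March 2046 through June 2048 contribute their day counts.
Then 24 days into July 2048.
Total: 22 + 31 + 30 + 31 + 30 + 31 + 31 + 30 + 31 + 30 + 31 + 31 + 28 + 31 + 30 + 31 + 30 + 31 + 31 + 30 + 31 + 30 + 31 + 31 + 29 + 31 + 30 + 31 + 30 + 24 = 899.

899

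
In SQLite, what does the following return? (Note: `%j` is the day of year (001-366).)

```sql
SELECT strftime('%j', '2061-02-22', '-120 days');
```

First apply '-120 days': 2061-02-22 → 2060-10-25.
Day-of-year for 2060-10-25: days since 2060-01-01 inclusive = 299, zero-padded to 299.

299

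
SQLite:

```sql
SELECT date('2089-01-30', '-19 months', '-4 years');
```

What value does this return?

2083-06-30

Adding -19 months to 2089-01-30 gives 2087-06-30.
Adding -4 years to 2087-06-30 gives 2083-06-30.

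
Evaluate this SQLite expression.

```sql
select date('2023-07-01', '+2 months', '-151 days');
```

2023-04-03

Adding +2 months to 2023-07-01 gives 2023-09-01.
Applying '-151 days' to 2023-09-01: counting 151 days back gives 2023-04-03.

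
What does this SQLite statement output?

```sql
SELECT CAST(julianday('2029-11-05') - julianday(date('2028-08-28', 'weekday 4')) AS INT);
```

`weekday 4` advances to the next Thursday; 2028-08-28 is a Monday, so it moves forward to 2028-08-31.
0 days remain in August 2028 after the 31st (31 − 31).
Full months from September 2028 through October 2029 contribute their day counts.
Then 5 days into November 2029.
Total: 0 + 30 + 31 + 30 + 31 + 31 + 28 + 31 + 30 + 31 + 30 + 31 + 31 + 30 + 31 + 5 = 431.

431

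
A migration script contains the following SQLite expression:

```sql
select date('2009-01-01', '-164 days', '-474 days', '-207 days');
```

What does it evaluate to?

2006-09-09

Applying '-164 days' to 2009-01-01: counting 164 days back gives 2008-07-21.
Applying '-474 days' to 2008-07-21: counting 474 days back gives 2007-04-04.
Applying '-207 days' to 2007-04-04: counting 207 days back gives 2006-09-09.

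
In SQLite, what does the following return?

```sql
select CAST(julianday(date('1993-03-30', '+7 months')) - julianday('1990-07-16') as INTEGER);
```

1202

Adding +7 months to 1993-03-30 gives 1993-10-30.
15 days remain in July 1990 after the 16th (31 − 16).
Full months from August 1990 through September 1993 contribute their day counts.
Then 30 days into October 1993.
Total: 15 + 31 + 30 + 31 + 30 + 31 + 31 + 28 + 31 + 30 + 31 + 30 + 31 + 31 + 30 + 31 + 30 + 31 + 31 + 29 + 31 + 30 + 31 + 30 + 31 + 31 + 30 + 31 + 30 + 31 + 31 + 28 + 31 + 30 + 31 + 30 + 31 + 31 + 30 + 30 = 1202.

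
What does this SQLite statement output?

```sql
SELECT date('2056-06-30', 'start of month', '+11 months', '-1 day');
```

`start of month` rewinds 2056-06-30 to 2056-06-01.
Adding +11 months to 2056-06-01 gives 2057-05-01.
Going back 1 day from 2057-05-01 reaches 2057-04-30 (last day of April, 30 days).

2057-04-30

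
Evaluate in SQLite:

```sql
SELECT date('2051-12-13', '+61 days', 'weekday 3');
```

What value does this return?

2052-02-14

Applying '+61 days' to 2051-12-13: counting 61 days forward gives 2052-02-12.
`weekday 3` advances to the next Wednesday; 2052-02-12 is a Monday, so it moves forward to 2052-02-14.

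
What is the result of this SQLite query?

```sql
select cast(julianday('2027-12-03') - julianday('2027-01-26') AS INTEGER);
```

5 days remain in January 2027 after the 26th (31 − 26).
Full months from February 2027 through November 2027 contribute their day counts.
Then 3 days into December 2027.
Total: 5 + 28 + 31 + 30 + 31 + 30 + 31 + 31 + 30 + 31 + 30 + 3 = 311.

311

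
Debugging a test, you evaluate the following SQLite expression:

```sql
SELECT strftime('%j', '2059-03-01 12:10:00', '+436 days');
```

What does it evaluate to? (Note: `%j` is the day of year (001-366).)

131

First apply '+436 days': 2059-03-01 12:10:00 → 2060-05-10 12:10:00.
Day-of-year for 2060-05-10: days since 2060-01-01 inclusive = 131, zero-padded to 131.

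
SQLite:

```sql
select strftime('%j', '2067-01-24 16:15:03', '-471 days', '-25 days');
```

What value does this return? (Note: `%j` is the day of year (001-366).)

First apply '-471 days', '-25 days': 2067-01-24 16:15:03 → 2065-09-15 16:15:03.
Day-of-year for 2065-09-15: days since 2065-01-01 inclusive = 258, zero-padded to 258.

258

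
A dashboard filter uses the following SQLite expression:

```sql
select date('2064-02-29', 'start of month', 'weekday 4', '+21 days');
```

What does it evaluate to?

`start of month` rewinds 2064-02-29 to 2064-02-01.
`weekday 4` advances to the next Thursday; 2064-02-01 is a Friday, so it moves forward to 2064-02-07.
Advancing 21 more days within February lands on 2064-02-28.

2064-02-28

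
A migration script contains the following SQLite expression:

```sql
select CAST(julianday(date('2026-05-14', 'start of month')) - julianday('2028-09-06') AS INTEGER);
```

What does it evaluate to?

`start of month` rewinds 2026-05-14 to 2026-05-01.
30 days remain in May 2026 after the 1st (31 − 1).
Full months from June 2026 through August 2028 contribute their day counts.
Then 6 days into September 2028.
Total: 30 + 30 + 31 + 31 + 30 + 31 + 30 + 31 + 31 + 28 + 31 + 30 + 31 + 30 + 31 + 31 + 30 + 31 + 30 + 31 + 31 + 29 + 31 + 30 + 31 + 30 + 31 + 31 + 6 = 859.
The subtraction is earlier − later, so the result is −859 → -859.

-859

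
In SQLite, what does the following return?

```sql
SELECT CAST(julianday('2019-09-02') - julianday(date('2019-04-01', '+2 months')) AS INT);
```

Adding +2 months to 2019-04-01 gives 2019-06-01.
29 days remain in June 2019 after the 1st (30 − 1).
July 2019: 31 days.
August 2019: 31 days.
Then 2 days into September 2019.
Total: 29 + 31 + 31 + 2 = 93.

93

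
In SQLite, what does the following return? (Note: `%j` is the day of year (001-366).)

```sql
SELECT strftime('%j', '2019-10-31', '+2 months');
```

First apply '+2 months': 2019-10-31 → 2019-12-31.
Day-of-year for 2019-12-31: days since 2019-01-01 inclusive = 365, zero-padded to 365.

365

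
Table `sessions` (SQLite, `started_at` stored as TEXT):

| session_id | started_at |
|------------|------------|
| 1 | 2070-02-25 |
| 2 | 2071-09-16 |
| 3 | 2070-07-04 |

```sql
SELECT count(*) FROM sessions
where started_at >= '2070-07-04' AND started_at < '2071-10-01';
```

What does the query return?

Rows in [2070-07-04, 2071-10-01): 2071-09-16, 2070-07-04 → 2 rows.

2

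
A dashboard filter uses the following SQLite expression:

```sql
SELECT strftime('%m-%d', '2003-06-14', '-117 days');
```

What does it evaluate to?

First apply '-117 days': 2003-06-14 → 2003-02-17.
`%m-%d` extracts the month-day: 02-17.

02-17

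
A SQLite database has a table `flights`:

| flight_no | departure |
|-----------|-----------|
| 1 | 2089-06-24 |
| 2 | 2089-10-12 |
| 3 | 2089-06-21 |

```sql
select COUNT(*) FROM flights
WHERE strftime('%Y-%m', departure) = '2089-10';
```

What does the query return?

1

Rows with year-month 2089-10: 2089-10-12 → 1.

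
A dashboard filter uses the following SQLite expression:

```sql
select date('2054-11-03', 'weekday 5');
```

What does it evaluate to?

`weekday 5` advances to the next Friday; 2054-11-03 is a Tuesday, so it moves forward to 2054-11-06.

2054-11-06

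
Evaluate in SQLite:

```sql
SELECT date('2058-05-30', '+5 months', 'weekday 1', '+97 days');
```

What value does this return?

2059-02-09

Adding +5 months to 2058-05-30 gives 2058-10-30.
`weekday 1` advances to the next Monday; 2058-10-30 is a Wednesday, so it moves forward to 2058-11-04.
Applying '+97 days' to 2058-11-04: counting 97 days forward gives 2059-02-09.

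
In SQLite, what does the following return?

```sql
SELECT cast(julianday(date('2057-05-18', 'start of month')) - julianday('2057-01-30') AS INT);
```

91

`start of month` rewinds 2057-05-18 to 2057-05-01.
1 day remains in January 2057 after the 30th (31 − 30).
February 2057: 28 days.
March 2057: 31 days.
April 2057: 30 days.
Then 1 day into May 2057.
Total: 1 + 28 + 31 + 30 + 1 = 91.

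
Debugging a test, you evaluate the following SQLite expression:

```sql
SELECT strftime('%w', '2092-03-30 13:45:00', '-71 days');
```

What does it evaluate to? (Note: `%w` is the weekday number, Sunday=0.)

6

First apply '-71 days': 2092-03-30 13:45:00 → 2092-01-19 13:45:00.
2092-01-19 is a Saturday; with Sunday=0 that is 6.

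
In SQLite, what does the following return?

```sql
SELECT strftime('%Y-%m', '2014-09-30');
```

2014-09

`%Y-%m` extracts the year-month: 2014-09.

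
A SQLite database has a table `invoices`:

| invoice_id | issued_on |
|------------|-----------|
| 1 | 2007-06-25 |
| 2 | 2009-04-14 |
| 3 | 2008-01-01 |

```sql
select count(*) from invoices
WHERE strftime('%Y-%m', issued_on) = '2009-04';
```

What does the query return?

Rows with year-month 2009-04: 2009-04-14 → 1.

1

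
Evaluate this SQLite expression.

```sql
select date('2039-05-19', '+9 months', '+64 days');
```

Adding +9 months to 2039-05-19 gives 2040-02-19.
Applying '+64 days' to 2040-02-19: counting 64 days forward gives 2040-04-23.

2040-04-23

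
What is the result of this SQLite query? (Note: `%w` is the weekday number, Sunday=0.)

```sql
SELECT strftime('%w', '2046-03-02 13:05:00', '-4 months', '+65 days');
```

6

First apply '-4 months', '+65 days': 2046-03-02 13:05:00 → 2046-01-06 13:05:00.
2046-01-06 is a Saturday; with Sunday=0 that is 6.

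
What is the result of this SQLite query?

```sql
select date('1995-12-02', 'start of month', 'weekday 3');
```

`start of month` rewinds 1995-12-02 to 1995-12-01.
`weekday 3` advances to the next Wednesday; 1995-12-01 is a Friday, so it moves forward to 1995-12-06.

1995-12-06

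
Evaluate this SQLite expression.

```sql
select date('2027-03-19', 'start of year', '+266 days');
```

2027-09-24

`start of year` rewinds 2027-03-19 to 2027-01-01.
Applying '+266 days' to 2027-01-01: counting 266 days forward gives 2027-09-24.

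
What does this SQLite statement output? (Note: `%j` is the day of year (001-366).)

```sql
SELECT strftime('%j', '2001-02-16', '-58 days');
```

First apply '-58 days': 2001-02-16 → 2000-12-20.
Day-of-year for 2000-12-20: days since 2000-01-01 inclusive = 355, zero-padded to 355.

355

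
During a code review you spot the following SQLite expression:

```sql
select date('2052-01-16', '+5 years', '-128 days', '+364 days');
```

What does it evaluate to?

2057-09-09

Adding +5 years to 2052-01-16 gives 2057-01-16.
Applying '-128 days' to 2057-01-16: counting 128 days back gives 2056-09-10.
Applying '+364 days' to 2056-09-10: counting 364 days forward gives 2057-09-09.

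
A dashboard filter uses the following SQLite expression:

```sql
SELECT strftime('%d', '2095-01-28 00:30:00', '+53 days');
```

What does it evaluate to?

22

First apply '+53 days': 2095-01-28 00:30:00 → 2095-03-22 00:30:00.
`%d` extracts the 2-digit day of month: 22.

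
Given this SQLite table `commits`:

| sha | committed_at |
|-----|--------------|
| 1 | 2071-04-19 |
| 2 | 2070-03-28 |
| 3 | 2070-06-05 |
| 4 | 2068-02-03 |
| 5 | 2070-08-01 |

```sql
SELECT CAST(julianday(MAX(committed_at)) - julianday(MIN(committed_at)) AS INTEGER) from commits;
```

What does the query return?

1171

MIN = 2068-02-03, MAX = 2071-04-19.
26 days remain in February 2068 after the 3rd (29 − 3).
Full months from March 2068 through March 2071 contribute their day counts.
Then 19 days into April 2071.
Total: 26 + 31 + 30 + 31 + 30 + 31 + 31 + 30 + 31 + 30 + 31 + 31 + 28 + 31 + 30 + 31 + 30 + 31 + 31 + 30 + 31 + 30 + 31 + 31 + 28 + 31 + 30 + 31 + 30 + 31 + 31 + 30 + 31 + 30 + 31 + 31 + 28 + 31 + 19 = 1171.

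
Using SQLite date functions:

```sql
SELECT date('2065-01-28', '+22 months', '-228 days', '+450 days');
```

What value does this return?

Adding +22 months to 2065-01-28 gives 2066-11-28.
Applying '-228 days' to 2066-11-28: counting 228 days back gives 2066-04-14.
Applying '+450 days' to 2066-04-14: counting 450 days forward gives 2067-07-08.

2067-07-08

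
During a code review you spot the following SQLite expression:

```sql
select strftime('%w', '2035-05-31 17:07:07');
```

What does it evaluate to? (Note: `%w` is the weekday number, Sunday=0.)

4

2035-05-31 is a Thursday; with Sunday=0 that is 4.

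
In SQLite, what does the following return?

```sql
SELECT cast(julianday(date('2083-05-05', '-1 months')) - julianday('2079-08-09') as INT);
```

1335

Adding -1 month to 2083-05-05 gives 2083-04-05.
22 days remain in August 2079 after the 9th (31 − 9).
Full months from September 2079 through March 2083 contribute their day counts.
Then 5 days into April 2083.
Total: 22 + 30 + 31 + 30 + 31 + 31 + 29 + 31 + 30 + 31 + 30 + 31 + 31 + 30 + 31 + 30 + 31 + 31 + 28 + 31 + 30 + 31 + 30 + 31 + 31 + 30 + 31 + 30 + 31 + 31 + 28 + 31 + 30 + 31 + 30 + 31 + 31 + 30 + 31 + 30 + 31 + 31 + 28 + 31 + 5 = 1335.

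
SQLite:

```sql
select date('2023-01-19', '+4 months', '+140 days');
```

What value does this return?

2023-10-06

Adding +4 months to 2023-01-19 gives 2023-05-19.
Applying '+140 days' to 2023-05-19: counting 140 days forward gives 2023-10-06.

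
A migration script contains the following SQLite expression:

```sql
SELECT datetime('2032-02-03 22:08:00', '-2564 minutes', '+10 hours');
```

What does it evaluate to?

2032-02-02 13:24:00

2564 minutes = 42h 44m; -2564 minutes from 2032-02-03 22:08:00 is 2032-02-02 03:24:00 (crosses midnight).
+10 hours from 2032-02-02 03:24:00 is 2032-02-02 13:24:00.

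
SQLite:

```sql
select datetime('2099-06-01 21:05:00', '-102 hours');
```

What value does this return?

-102 hours from 2099-06-01 21:05:00 is 2099-05-28 15:05:00 (crosses midnight).

2099-05-28 15:05:00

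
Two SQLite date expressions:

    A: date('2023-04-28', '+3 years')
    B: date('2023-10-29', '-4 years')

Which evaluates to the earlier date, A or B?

B

A = 2026-04-28.
B = 2019-10-29.
B is earlier.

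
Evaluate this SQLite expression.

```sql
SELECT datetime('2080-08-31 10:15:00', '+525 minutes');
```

525 minutes = 8h 45m; +525 minutes from 2080-08-31 10:15:00 is 2080-08-31 19:00:00.

2080-08-31 19:00:00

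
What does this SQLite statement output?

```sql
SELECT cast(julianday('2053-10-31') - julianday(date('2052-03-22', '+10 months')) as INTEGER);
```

282

Adding +10 months to 2052-03-22 gives 2053-01-22.
9 days remain in January 2053 after the 22nd (31 − 22).
Full months from February 2053 through September 2053 contribute their day counts.
Then 31 days into October 2053.
Total: 9 + 28 + 31 + 30 + 31 + 30 + 31 + 31 + 30 + 31 = 282.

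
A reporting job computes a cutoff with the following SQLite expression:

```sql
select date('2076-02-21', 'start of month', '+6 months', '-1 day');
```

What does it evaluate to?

`start of month` rewinds 2076-02-21 to 2076-02-01.
Adding +6 months to 2076-02-01 gives 2076-08-01.
Going back 1 day from 2076-08-01 reaches 2076-07-31 (last day of July, 31 days).

2076-07-31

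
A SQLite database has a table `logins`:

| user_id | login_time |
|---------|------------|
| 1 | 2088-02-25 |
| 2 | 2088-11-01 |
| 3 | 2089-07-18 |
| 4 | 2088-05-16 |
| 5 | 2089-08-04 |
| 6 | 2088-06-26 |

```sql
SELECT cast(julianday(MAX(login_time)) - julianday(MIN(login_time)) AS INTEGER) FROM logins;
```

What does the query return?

526

MIN = 2088-02-25, MAX = 2089-08-04.
4 days remain in February 2088 after the 25th (29 − 25).
Full months from March 2088 through July 2089 contribute their day counts.
Then 4 days into August 2089.
Total: 4 + 31 + 30 + 31 + 30 + 31 + 31 + 30 + 31 + 30 + 31 + 31 + 28 + 31 + 30 + 31 + 30 + 31 + 4 = 526.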